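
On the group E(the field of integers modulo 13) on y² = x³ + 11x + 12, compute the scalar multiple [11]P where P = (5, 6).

(4, 9)

Double-and-add on 11 = (1011)₂. Start with P = (5, 6) for the leading 1-bit.
double: tangent at (5, 6): λ = (3·5² + 11)/(2·6) ≡ 8/12. 12⁻¹ ≡ 12 (mod 13), so λ ≡ 8·12 ≡ 5.
  x = λ² - 5 - 5 = 25 - 10 ≡ 2; y = λ·(5 - 2) - 6 ≡ 9. → (2, 9)
double: tangent at (2, 9): λ = (3·2² + 11)/(2·9) ≡ 10/5. 5⁻¹ ≡ 8 (mod 13) since 5·8 = 40 ≡ 1, so λ ≡ 10·8 ≡ 2.
  x = λ² - 2 - 2 = 4 - 4 ≡ 0; y = λ·(2 - 0) - 9 ≡ 8. → (0, 8)
add P: (0, 8) + (5, 6). λ = (6 - 8)/(5 - 0) ≡ 11/5 mod 13. 5⁻¹ ≡ 8 (mod 13), so λ ≡ 10.
  x = λ² - 0 - 5 = 100 - 5 ≡ 4; y = λ·(0 - 4) - 8 ≡ 4. → (4, 4)
double: tangent at (4, 4): λ = (3·4² + 11)/(2·4) ≡ 7/8. 8⁻¹ ≡ 5 (mod 13), so λ ≡ 7·5 ≡ 9.
  x = λ² - 4 - 4 = 81 - 8 ≡ 8; y = λ·(4 - 8) - 4 ≡ 12. → (8, 12)
add P: (8, 12) + (5, 6). λ = (6 - 12)/(5 - 8) ≡ 7/10 mod 13. 10⁻¹ ≡ 4 (mod 13) since 10·4 = 40 ≡ 1, so λ ≡ 2.
  x = λ² - 8 - 5 = 4 - 13 ≡ 4; y = λ·(8 - 4) - 12 ≡ 9. → (4, 9)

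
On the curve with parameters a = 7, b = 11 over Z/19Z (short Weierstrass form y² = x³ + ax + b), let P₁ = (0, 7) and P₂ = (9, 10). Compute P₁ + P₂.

(0, 7) + (9, 10). λ = (10 - 7)/(9 - 0) ≡ 3/9 mod 19. 9⁻¹ ≡ 17 (mod 19), so λ ≡ 13.
  x = λ² - 0 - 9 = 169 - 9 ≡ 8; y = λ·(0 - 8) - 7 ≡ 3. → (8, 3)

(8, 3)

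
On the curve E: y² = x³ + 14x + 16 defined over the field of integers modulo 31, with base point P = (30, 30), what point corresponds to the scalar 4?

(26, 10)

Repeated addition: build up to 4P.
2P: tangent at (30, 30): λ = (3·30² + 14)/(2·30) ≡ 17/29. 29⁻¹ ≡ 15 (mod 31), so λ ≡ 17·15 ≡ 7.
  x = λ² - 30 - 30 = 49 - 60 ≡ 20; y = λ·(30 - 20) - 30 ≡ 9. → (20, 9)
3P: (20, 9) + (30, 30). λ = (30 - 9)/(30 - 20) ≡ 21/10 mod 31. 10⁻¹ ≡ 28 (mod 31), so λ ≡ 30.
  x = λ² - 20 - 30 = 900 - 50 ≡ 13; y = λ·(20 - 13) - 9 ≡ 15. → (13, 15)
4P: (13, 15) + (30, 30). λ = (30 - 15)/(30 - 13) ≡ 15/17 mod 31. 17⁻¹ ≡ 11 (mod 31), so λ ≡ 10.
  x = λ² - 13 - 30 = 100 - 43 ≡ 26; y = λ·(13 - 26) - 15 ≡ 10. → (26, 10)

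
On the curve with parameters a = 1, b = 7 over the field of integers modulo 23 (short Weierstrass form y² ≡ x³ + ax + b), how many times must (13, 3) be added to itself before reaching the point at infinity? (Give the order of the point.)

9

2P: tangent at (13, 3): λ = (3·13² + 1)/(2·3) ≡ 2/6. 6⁻¹ ≡ 4 (mod 23), so λ ≡ 2·4 ≡ 8.
  x = λ² - 13 - 13 = 64 - 26 ≡ 15; y = λ·(13 - 15) - 3 ≡ 4. → (15, 4)
3P: (15, 4) + (13, 3). λ = (3 - 4)/(13 - 15) ≡ 22/21 mod 23. 21⁻¹ ≡ 11 (mod 23), so λ ≡ 12.
  x = λ² - 15 - 13 = 144 - 28 ≡ 1; y = λ·(15 - 1) - 4 ≡ 3. → (1, 3)
4P: (1, 3) + (13, 3). λ = (3 - 3)/(13 - 1) ≡ 0/12 mod 23. 12⁻¹ ≡ 2 (mod 23), so λ ≡ 0.
  x = λ² - 1 - 13 = 0 - 14 ≡ 9; y = λ·(1 - 9) - 3 ≡ 20. → (9, 20)
5P: (9, 20) + (13, 3). λ = (3 - 20)/(13 - 9) ≡ 6/4 mod 23. 4⁻¹ ≡ 6 (mod 23), so λ ≡ 13.
  x = λ² - 9 - 13 = 169 - 22 ≡ 9; y = λ·(9 - 9) - 20 ≡ 3. → (9, 3)
6P: (9, 3) + (13, 3). λ = (3 - 3)/(13 - 9) ≡ 0/4 mod 23. 4⁻¹ ≡ 6 (mod 23), so λ ≡ 0.
  x = λ² - 9 - 13 = 0 - 22 ≡ 1; y = λ·(9 - 1) - 3 ≡ 20. → (1, 20)
7P: (1, 20) + (13, 3). λ = (3 - 20)/(13 - 1) ≡ 6/12 mod 23. 12⁻¹ ≡ 2 (mod 23) since 12·2 = 24 ≡ 1, so λ ≡ 12.
  x = λ² - 1 - 13 = 144 - 14 ≡ 15; y = λ·(1 - 15) - 20 ≡ 19. → (15, 19)
8P: (15, 19) + (13, 3). λ = (3 - 19)/(13 - 15) ≡ 7/21 mod 23. 21⁻¹ ≡ 11 (mod 23), so λ ≡ 8.
  x = λ² - 15 - 13 = 64 - 28 ≡ 13; y = λ·(15 - 13) - 19 ≡ 20. → (13, 20)
9P: (13, 20) + (13, 3): same x and y₁ ≡ -y₂, so the sum is the point at infinity.
9P = the point at infinity, so the order is 9.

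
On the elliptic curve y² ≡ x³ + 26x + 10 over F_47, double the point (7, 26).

(42, 32)

tangent at (7, 26): λ = (3·7² + 26)/(2·26) ≡ 32/5. 5⁻¹ ≡ 19 (mod 47), so λ ≡ 32·19 ≡ 44.
  x = λ² - 7 - 7 = 1936 - 14 ≡ 42; y = λ·(7 - 42) - 26 ≡ 32. → (42, 32)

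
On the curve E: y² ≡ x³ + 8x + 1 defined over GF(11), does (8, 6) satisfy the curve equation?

no

y² = 6² ≡ 3; x³ + 8x + 1 = 577 ≡ 5 (mod 11). 3 ≠ 5.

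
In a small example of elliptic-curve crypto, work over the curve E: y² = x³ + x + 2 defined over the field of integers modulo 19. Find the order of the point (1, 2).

4

2P: tangent at (1, 2): λ = (3·1² + 1)/(2·2) ≡ 4/4. 4⁻¹ ≡ 5 (mod 19) since 4·5 = 20 ≡ 1, so λ ≡ 4·5 ≡ 1.
  x = λ² - 1 - 1 = 1 - 2 ≡ 18; y = λ·(1 - 18) - 2 ≡ 0. → (18, 0)
3P: (18, 0) + (1, 2). λ = (2 - 0)/(1 - 18) ≡ 2/2 mod 19. 2⁻¹ ≡ 10 (mod 19) since 2·10 = 20 ≡ 1, so λ ≡ 1.
  x = λ² - 18 - 1 = 1 - 19 ≡ 1; y = λ·(18 - 1) - 0 ≡ 17. → (1, 17)
4P: (1, 17) + (1, 2): same x and y₁ ≡ -y₂, so the sum is 𝒪.
4P = 𝒪, so the order is 4.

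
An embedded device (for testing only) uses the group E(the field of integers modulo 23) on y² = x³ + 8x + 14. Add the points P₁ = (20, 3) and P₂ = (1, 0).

(4, 8)

(20, 3) + (1, 0). λ = (0 - 3)/(1 - 20) ≡ 20/4 mod 23. 4⁻¹ ≡ 6 (mod 23) since 4·6 = 24 ≡ 1, so λ ≡ 5.
  x = λ² - 20 - 1 = 25 - 21 ≡ 4; y = λ·(20 - 4) - 3 ≡ 8. → (4, 8)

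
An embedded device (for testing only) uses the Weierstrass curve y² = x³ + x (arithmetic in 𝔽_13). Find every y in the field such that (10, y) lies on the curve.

3, 10

x³ + 1x + 0 = 1010 ≡ 9 (mod 13).
Square roots of 9 mod 13: 3 and 10 (since 3² = 9 ≡ 9).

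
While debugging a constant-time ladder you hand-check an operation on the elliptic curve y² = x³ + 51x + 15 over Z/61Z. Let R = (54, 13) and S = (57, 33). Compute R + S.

(54, 13) + (57, 33). λ = (33 - 13)/(57 - 54) ≡ 20/3 mod 61. 3⁻¹ ≡ 41 (mod 61), so λ ≡ 27.
  x = λ² - 54 - 57 = 729 - 111 ≡ 8; y = λ·(54 - 8) - 13 ≡ 9. → (8, 9)

(8, 9)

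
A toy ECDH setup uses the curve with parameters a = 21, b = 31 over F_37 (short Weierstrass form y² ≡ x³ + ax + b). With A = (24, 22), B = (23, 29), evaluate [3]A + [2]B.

First 3A:
Repeated addition: build up to 3A.
2A: tangent at (24, 22): λ = (3·24² + 21)/(2·22) ≡ 10/7. 7⁻¹ ≡ 16 (mod 37), so λ ≡ 10·16 ≡ 12.
  x = λ² - 24 - 24 = 144 - 48 ≡ 22; y = λ·(24 - 22) - 22 ≡ 2. → (22, 2)
3A: (22, 2) + (24, 22). λ = (22 - 2)/(24 - 22) ≡ 20/2 mod 37. 2⁻¹ ≡ 19 (mod 37), so λ ≡ 10.
  x = λ² - 22 - 24 = 100 - 46 ≡ 17; y = λ·(22 - 17) - 2 ≡ 11. → (17, 11)
3A = (17, 11).
Next 2B:
Repeated addition: build up to 2B.
2B: tangent at (23, 29): λ = (3·23² + 21)/(2·29) ≡ 17/21. 21⁻¹ ≡ 30 (mod 37), so λ ≡ 17·30 ≡ 29.
  x = λ² - 23 - 23 = 841 - 46 ≡ 18; y = λ·(23 - 18) - 29 ≡ 5. → (18, 5)
2B = (18, 5).
Finally 3A + 2B:
(17, 11) + (18, 5). λ = (5 - 11)/(18 - 17) ≡ 31/1 mod 37. 1⁻¹ ≡ 1 (mod 37), so λ ≡ 31.
  x = λ² - 17 - 18 = 961 - 35 ≡ 1; y = λ·(17 - 1) - 11 ≡ 4. → (1, 4)

(1, 4)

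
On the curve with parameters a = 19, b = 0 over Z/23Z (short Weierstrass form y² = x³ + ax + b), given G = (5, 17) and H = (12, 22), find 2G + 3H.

(13, 12)

First 2G:
Repeated addition: build up to 2G.
2G: tangent at (5, 17): λ = (3·5² + 19)/(2·17) ≡ 2/11. 11⁻¹ ≡ 21 (mod 23) since 11·21 = 231 ≡ 1, so λ ≡ 2·21 ≡ 19.
  x = λ² - 5 - 5 = 361 - 10 ≡ 6; y = λ·(5 - 6) - 17 ≡ 10. → (6, 10)
2G = (6, 10).
Next 3H:
Repeated addition: build up to 3H.
2H: tangent at (12, 22): λ = (3·12² + 19)/(2·22) ≡ 14/21. 21⁻¹ ≡ 11 (mod 23), so λ ≡ 14·11 ≡ 16.
  x = λ² - 12 - 12 = 256 - 24 ≡ 2; y = λ·(12 - 2) - 22 ≡ 0. → (2, 0)
3H: (2, 0) + (12, 22). λ = (22 - 0)/(12 - 2) ≡ 22/10 mod 23. 10⁻¹ ≡ 7 (mod 23) since 10·7 = 70 ≡ 1, so λ ≡ 16.
  x = λ² - 2 - 12 = 256 - 14 ≡ 12; y = λ·(2 - 12) - 0 ≡ 1. → (12, 1)
3H = (12, 1).
Finally 2G + 3H:
(6, 10) + (12, 1). λ = (1 - 10)/(12 - 6) ≡ 14/6 mod 23. 6⁻¹ ≡ 4 (mod 23) since 6·4 = 24 ≡ 1, so λ ≡ 10.
  x = λ² - 6 - 12 = 100 - 18 ≡ 13; y = λ·(6 - 13) - 10 ≡ 12. → (13, 12)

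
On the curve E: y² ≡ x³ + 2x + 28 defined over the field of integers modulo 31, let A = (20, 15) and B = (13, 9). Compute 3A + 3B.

(4, 10)

First 3A:
Repeated addition: build up to 3A.
2A: tangent at (20, 15): λ = (3·20² + 2)/(2·15) ≡ 24/30. 30⁻¹ ≡ 30 (mod 31), so λ ≡ 24·30 ≡ 7.
  x = λ² - 20 - 20 = 49 - 40 ≡ 9; y = λ·(20 - 9) - 15 ≡ 0. → (9, 0)
3A: (9, 0) + (20, 15). λ = (15 - 0)/(20 - 9) ≡ 15/11 mod 31. 11⁻¹ ≡ 17 (mod 31), so λ ≡ 7.
  x = λ² - 9 - 20 = 49 - 29 ≡ 20; y = λ·(9 - 20) - 0 ≡ 16. → (20, 16)
3A = (20, 16).
Next 3B:
Repeated addition: build up to 3B.
2B: tangent at (13, 9): λ = (3·13² + 2)/(2·9) ≡ 13/18. 18⁻¹ ≡ 19 (mod 31), so λ ≡ 13·19 ≡ 30.
  x = λ² - 13 - 13 = 900 - 26 ≡ 6; y = λ·(13 - 6) - 9 ≡ 15. → (6, 15)
3B: (6, 15) + (13, 9). λ = (9 - 15)/(13 - 6) ≡ 25/7 mod 31. 7⁻¹ ≡ 9 (mod 31), so λ ≡ 8.
  x = λ² - 6 - 13 = 64 - 19 ≡ 14; y = λ·(6 - 14) - 15 ≡ 14. → (14, 14)
3B = (14, 14).
Finally 3A + 3B:
(20, 16) + (14, 14). λ = (14 - 16)/(14 - 20) ≡ 29/25 mod 31. 25⁻¹ ≡ 5 (mod 31) since 25·5 = 125 ≡ 1, so λ ≡ 21.
  x = λ² - 20 - 14 = 441 - 34 ≡ 4; y = λ·(20 - 4) - 16 ≡ 10. → (4, 10)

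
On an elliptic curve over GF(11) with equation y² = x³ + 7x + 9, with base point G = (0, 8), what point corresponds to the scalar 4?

Double-and-add on 4 = (100)₂. Start with G = (0, 8) for the leading 1-bit.
double: tangent at (0, 8): λ = (3·0² + 7)/(2·8) ≡ 7/5. 5⁻¹ ≡ 9 (mod 11) since 5·9 = 45 ≡ 1, so λ ≡ 7·9 ≡ 8.
  x = λ² - 0 - 0 = 64 - 0 ≡ 9; y = λ·(0 - 9) - 8 ≡ 8. → (9, 8)
double: tangent at (9, 8): λ = (3·9² + 7)/(2·8) ≡ 8/5. 5⁻¹ ≡ 9 (mod 11), so λ ≡ 8·9 ≡ 6.
  x = λ² - 9 - 9 = 36 - 18 ≡ 7; y = λ·(9 - 7) - 8 ≡ 4. → (7, 4)

(7, 4)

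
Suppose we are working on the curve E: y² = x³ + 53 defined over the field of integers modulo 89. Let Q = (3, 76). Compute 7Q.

(85, 73)

Repeated addition: build up to 7Q.
2Q: tangent at (3, 76): λ = (3·3² + 0)/(2·76) ≡ 27/63. 63⁻¹ ≡ 65 (mod 89), so λ ≡ 27·65 ≡ 64.
  x = λ² - 3 - 3 = 4096 - 6 ≡ 85; y = λ·(3 - 85) - 76 ≡ 16. → (85, 16)
3Q: (85, 16) + (3, 76). λ = (76 - 16)/(3 - 85) ≡ 60/7 mod 89. 7⁻¹ ≡ 51 (mod 89), so λ ≡ 34.
  x = λ² - 85 - 3 = 1156 - 88 ≡ 0; y = λ·(85 - 0) - 16 ≡ 26. → (0, 26)
4Q: (0, 26) + (3, 76). λ = (76 - 26)/(3 - 0) ≡ 50/3 mod 89. 3⁻¹ ≡ 30 (mod 89), so λ ≡ 76.
  x = λ² - 0 - 3 = 5776 - 3 ≡ 77; y = λ·(0 - 77) - 26 ≡ 85. → (77, 85)
5Q: (77, 85) + (3, 76). λ = (76 - 85)/(3 - 77) ≡ 80/15 mod 89. 15⁻¹ ≡ 6 (mod 89) since 15·6 = 90 ≡ 1, so λ ≡ 35.
  x = λ² - 77 - 3 = 1225 - 80 ≡ 77; y = λ·(77 - 77) - 85 ≡ 4. → (77, 4)
6Q: (77, 4) + (3, 76). λ = (76 - 4)/(3 - 77) ≡ 72/15 mod 89. 15⁻¹ ≡ 6 (mod 89) since 15·6 = 90 ≡ 1, so λ ≡ 76.
  x = λ² - 77 - 3 = 5776 - 80 ≡ 0; y = λ·(77 - 0) - 4 ≡ 63. → (0, 63)
7Q: (0, 63) + (3, 76). λ = (76 - 63)/(3 - 0) ≡ 13/3 mod 89. 3⁻¹ ≡ 30 (mod 89) since 3·30 = 90 ≡ 1, so λ ≡ 34.
  x = λ² - 0 - 3 = 1156 - 3 ≡ 85; y = λ·(0 - 85) - 63 ≡ 73. → (85, 73)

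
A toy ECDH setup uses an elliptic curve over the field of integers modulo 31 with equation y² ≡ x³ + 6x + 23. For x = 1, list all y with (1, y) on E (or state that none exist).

none

x³ + 6x + 23 = 30 ≡ 30 (mod 31).
30 is a non-residue mod 31; no y exists.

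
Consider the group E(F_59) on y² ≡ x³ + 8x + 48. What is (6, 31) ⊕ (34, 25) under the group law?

(6, 31) + (34, 25). λ = (25 - 31)/(34 - 6) ≡ 53/28 mod 59. 28⁻¹ ≡ 19 (mod 59) since 28·19 = 532 ≡ 1, so λ ≡ 4.
  x = λ² - 6 - 34 = 16 - 40 ≡ 35; y = λ·(6 - 35) - 31 ≡ 30. → (35, 30)

(35, 30)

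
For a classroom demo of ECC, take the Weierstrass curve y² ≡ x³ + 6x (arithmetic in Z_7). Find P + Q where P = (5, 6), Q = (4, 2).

(5, 6) + (4, 2). λ = (2 - 6)/(4 - 5) ≡ 3/6 mod 7. 6⁻¹ ≡ 6 (mod 7), so λ ≡ 4.
  x = λ² - 5 - 4 = 16 - 9 ≡ 0; y = λ·(5 - 0) - 6 ≡ 0. → (0, 0)

(0, 0)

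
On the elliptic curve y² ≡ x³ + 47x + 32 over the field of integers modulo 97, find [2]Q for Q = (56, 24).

tangent at (56, 24): λ = (3·56² + 47)/(2·24) ≡ 46/48. 48⁻¹ ≡ 95 (mod 97), so λ ≡ 46·95 ≡ 5.
  x = λ² - 56 - 56 = 25 - 112 ≡ 10; y = λ·(56 - 10) - 24 ≡ 12. → (10, 12)

(10, 12)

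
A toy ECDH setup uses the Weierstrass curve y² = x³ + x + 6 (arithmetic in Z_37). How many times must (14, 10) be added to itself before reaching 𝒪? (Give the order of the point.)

2P: tangent at (14, 10): λ = (3·14² + 1)/(2·10) ≡ 34/20. 20⁻¹ ≡ 13 (mod 37), so λ ≡ 34·13 ≡ 35.
  x = λ² - 14 - 14 = 1225 - 28 ≡ 13; y = λ·(14 - 13) - 10 ≡ 25. → (13, 25)
3P: (13, 25) + (14, 10). λ = (10 - 25)/(14 - 13) ≡ 22/1 mod 37. 1⁻¹ ≡ 1 (mod 37) since 1·1 = 1 ≡ 1, so λ ≡ 22.
  x = λ² - 13 - 14 = 484 - 27 ≡ 13; y = λ·(13 - 13) - 25 ≡ 12. → (13, 12)
4P: (13, 12) + (14, 10). λ = (10 - 12)/(14 - 13) ≡ 35/1 mod 37. 1⁻¹ ≡ 1 (mod 37) since 1·1 = 1 ≡ 1, so λ ≡ 35.
  x = λ² - 13 - 14 = 1225 - 27 ≡ 14; y = λ·(13 - 14) - 12 ≡ 27. → (14, 27)
5P: (14, 27) + (14, 10): same x and y₁ ≡ -y₂, so the sum is 𝒪.
5P = 𝒪, so the order is 5.

5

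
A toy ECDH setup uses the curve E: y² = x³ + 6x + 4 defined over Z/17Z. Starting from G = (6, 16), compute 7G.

Double-and-add on 7 = (111)₂. Start with G = (6, 16) for the leading 1-bit.
double: tangent at (6, 16): λ = (3·6² + 6)/(2·16) ≡ 12/15. 15⁻¹ ≡ 8 (mod 17) since 15·8 = 120 ≡ 1, so λ ≡ 12·8 ≡ 11.
  x = λ² - 6 - 6 = 121 - 12 ≡ 7; y = λ·(6 - 7) - 16 ≡ 7. → (7, 7)
add G: (7, 7) + (6, 16). λ = (16 - 7)/(6 - 7) ≡ 9/16 mod 17. 16⁻¹ ≡ 16 (mod 17) since 16·16 = 256 ≡ 1, so λ ≡ 8.
  x = λ² - 7 - 6 = 64 - 13 ≡ 0; y = λ·(7 - 0) - 7 ≡ 15. → (0, 15)
double: tangent at (0, 15): λ = (3·0² + 6)/(2·15) ≡ 6/13. 13⁻¹ ≡ 4 (mod 17) since 13·4 = 52 ≡ 1, so λ ≡ 6·4 ≡ 7.
  x = λ² - 0 - 0 = 49 - 0 ≡ 15; y = λ·(0 - 15) - 15 ≡ 16. → (15, 16)
add G: (15, 16) + (6, 16). λ = (16 - 16)/(6 - 15) ≡ 0/8 mod 17. 8⁻¹ ≡ 15 (mod 17) since 8·15 = 120 ≡ 1, so λ ≡ 0.
  x = λ² - 15 - 6 = 0 - 21 ≡ 13; y = λ·(15 - 13) - 16 ≡ 1. → (13, 1)

(13, 1)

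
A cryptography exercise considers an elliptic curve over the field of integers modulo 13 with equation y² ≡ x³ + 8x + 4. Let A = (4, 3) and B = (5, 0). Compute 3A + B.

First 3A:
Repeated addition: build up to 3A.
2A: tangent at (4, 3): λ = (3·4² + 8)/(2·3) ≡ 4/6. 6⁻¹ ≡ 11 (mod 13), so λ ≡ 4·11 ≡ 5.
  x = λ² - 4 - 4 = 25 - 8 ≡ 4; y = λ·(4 - 4) - 3 ≡ 10. → (4, 10)
3A: (4, 10) + (4, 3): same x and y₁ ≡ -y₂, so the sum is O.
3A = O.
Finally 3A + B:
O + (5, 0) = (5, 0) (identity).

(5, 0)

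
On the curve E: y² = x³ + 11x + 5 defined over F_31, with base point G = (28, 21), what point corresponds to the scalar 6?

Double-and-add on 6 = (110)₂. Start with G = (28, 21) for the leading 1-bit.
double: tangent at (28, 21): λ = (3·28² + 11)/(2·21) ≡ 7/11. 11⁻¹ ≡ 17 (mod 31) since 11·17 = 187 ≡ 1, so λ ≡ 7·17 ≡ 26.
  x = λ² - 28 - 28 = 676 - 56 ≡ 0; y = λ·(28 - 0) - 21 ≡ 25. → (0, 25)
add G: (0, 25) + (28, 21). λ = (21 - 25)/(28 - 0) ≡ 27/28 mod 31. 28⁻¹ ≡ 10 (mod 31) since 28·10 = 280 ≡ 1, so λ ≡ 22.
  x = λ² - 0 - 28 = 484 - 28 ≡ 22; y = λ·(0 - 22) - 25 ≡ 18. → (22, 18)
double: tangent at (22, 18): λ = (3·22² + 11)/(2·18) ≡ 6/5. 5⁻¹ ≡ 25 (mod 31) since 5·25 = 125 ≡ 1, so λ ≡ 6·25 ≡ 26.
  x = λ² - 22 - 22 = 676 - 44 ≡ 12; y = λ·(22 - 12) - 18 ≡ 25. → (12, 25)

(12, 25)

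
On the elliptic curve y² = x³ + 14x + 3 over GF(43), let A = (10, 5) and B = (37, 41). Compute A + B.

(10, 5) + (37, 41). λ = (41 - 5)/(37 - 10) ≡ 36/27 mod 43. 27⁻¹ ≡ 8 (mod 43), so λ ≡ 30.
  x = λ² - 10 - 37 = 900 - 47 ≡ 36; y = λ·(10 - 36) - 5 ≡ 32. → (36, 32)

(36, 32)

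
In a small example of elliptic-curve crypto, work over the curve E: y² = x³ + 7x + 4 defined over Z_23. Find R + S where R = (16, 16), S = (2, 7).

(16, 16) + (2, 7). λ = (7 - 16)/(2 - 16) ≡ 14/9 mod 23. 9⁻¹ ≡ 18 (mod 23), so λ ≡ 22.
  x = λ² - 16 - 2 = 484 - 18 ≡ 6; y = λ·(16 - 6) - 16 ≡ 20. → (6, 20)

(6, 20)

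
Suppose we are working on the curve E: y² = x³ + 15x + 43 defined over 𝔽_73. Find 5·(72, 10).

(33, 62)

Write Q = (72, 10).
Double-and-add on 5 = (101)₂. Start with Q = (72, 10) for the leading 1-bit.
double: tangent at (72, 10): λ = (3·72² + 15)/(2·10) ≡ 18/20. 20⁻¹ ≡ 11 (mod 73) since 20·11 = 220 ≡ 1, so λ ≡ 18·11 ≡ 52.
  x = λ² - 72 - 72 = 2704 - 144 ≡ 5; y = λ·(72 - 5) - 10 ≡ 43. → (5, 43)
double: tangent at (5, 43): λ = (3·5² + 15)/(2·43) ≡ 17/13. 13⁻¹ ≡ 45 (mod 73), so λ ≡ 17·45 ≡ 35.
  x = λ² - 5 - 5 = 1225 - 10 ≡ 47; y = λ·(5 - 47) - 43 ≡ 20. → (47, 20)
add Q: (47, 20) + (72, 10). λ = (10 - 20)/(72 - 47) ≡ 63/25 mod 73. 25⁻¹ ≡ 38 (mod 73) since 25·38 = 950 ≡ 1, so λ ≡ 58.
  x = λ² - 47 - 72 = 3364 - 119 ≡ 33; y = λ·(47 - 33) - 20 ≡ 62. → (33, 62)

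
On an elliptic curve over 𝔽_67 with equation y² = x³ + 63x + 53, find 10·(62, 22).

(34, 48)

Write Q = (62, 22).
Double-and-add on 10 = (1010)₂. Start with Q = (62, 22) for the leading 1-bit.
double: tangent at (62, 22): λ = (3·62² + 63)/(2·22) ≡ 4/44. 44⁻¹ ≡ 32 (mod 67) since 44·32 = 1408 ≡ 1, so λ ≡ 4·32 ≡ 61.
  x = λ² - 62 - 62 = 3721 - 124 ≡ 46; y = λ·(62 - 46) - 22 ≡ 16. → (46, 16)
double: tangent at (46, 16): λ = (3·46² + 63)/(2·16) ≡ 46/32. 32⁻¹ ≡ 44 (mod 67) since 32·44 = 1408 ≡ 1, so λ ≡ 46·44 ≡ 14.
  x = λ² - 46 - 46 = 196 - 92 ≡ 37; y = λ·(46 - 37) - 16 ≡ 43. → (37, 43)
add Q: (37, 43) + (62, 22). λ = (22 - 43)/(62 - 37) ≡ 46/25 mod 67. 25⁻¹ ≡ 59 (mod 67), so λ ≡ 34.
  x = λ² - 37 - 62 = 1156 - 99 ≡ 52; y = λ·(37 - 52) - 43 ≡ 50. → (52, 50)
double: tangent at (52, 50): λ = (3·52² + 63)/(2·50) ≡ 1/33. 33⁻¹ ≡ 65 (mod 67), so λ ≡ 1·65 ≡ 65.
  x = λ² - 52 - 52 = 4225 - 104 ≡ 34; y = λ·(52 - 34) - 50 ≡ 48. → (34, 48)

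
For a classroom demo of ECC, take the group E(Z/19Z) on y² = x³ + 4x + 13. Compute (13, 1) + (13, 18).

O

The two points share x = 13 and their y-coordinates satisfy 1 + 18 ≡ 0 (mod 19), so they are inverses. Their sum is ∞.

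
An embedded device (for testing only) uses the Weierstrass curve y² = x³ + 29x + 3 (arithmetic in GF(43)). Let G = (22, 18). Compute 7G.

Double-and-add on 7 = (111)₂. Start with G = (22, 18) for the leading 1-bit.
double: tangent at (22, 18): λ = (3·22² + 29)/(2·18) ≡ 19/36. 36⁻¹ ≡ 6 (mod 43) since 36·6 = 216 ≡ 1, so λ ≡ 19·6 ≡ 28.
  x = λ² - 22 - 22 = 784 - 44 ≡ 9; y = λ·(22 - 9) - 18 ≡ 2. → (9, 2)
add G: (9, 2) + (22, 18). λ = (18 - 2)/(22 - 9) ≡ 16/13 mod 43. 13⁻¹ ≡ 10 (mod 43), so λ ≡ 31.
  x = λ² - 9 - 22 = 961 - 31 ≡ 27; y = λ·(9 - 27) - 2 ≡ 42. → (27, 42)
double: tangent at (27, 42): λ = (3·27² + 29)/(2·42) ≡ 23/41. 41⁻¹ ≡ 21 (mod 43), so λ ≡ 23·21 ≡ 10.
  x = λ² - 27 - 27 = 100 - 54 ≡ 3; y = λ·(27 - 3) - 42 ≡ 26. → (3, 26)
add G: (3, 26) + (22, 18). λ = (18 - 26)/(22 - 3) ≡ 35/19 mod 43. 19⁻¹ ≡ 34 (mod 43) since 19·34 = 646 ≡ 1, so λ ≡ 29.
  x = λ² - 3 - 22 = 841 - 25 ≡ 42; y = λ·(3 - 42) - 26 ≡ 4. → (42, 4)

(42, 4)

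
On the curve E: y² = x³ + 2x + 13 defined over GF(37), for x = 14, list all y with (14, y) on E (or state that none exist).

11, 26

x³ + 2x + 13 = 2785 ≡ 10 (mod 37).
Square roots of 10 mod 37: 11 and 26 (since 11² = 121 ≡ 10).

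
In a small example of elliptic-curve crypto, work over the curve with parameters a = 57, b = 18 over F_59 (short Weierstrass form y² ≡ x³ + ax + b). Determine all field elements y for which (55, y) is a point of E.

27, 32

x³ + 57x + 18 = 169528 ≡ 21 (mod 59).
Square roots of 21 mod 59: 27 and 32 (since 27² = 729 ≡ 21).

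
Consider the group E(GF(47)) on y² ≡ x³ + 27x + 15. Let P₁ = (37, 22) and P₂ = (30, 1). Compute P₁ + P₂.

(37, 22) + (30, 1). λ = (1 - 22)/(30 - 37) ≡ 26/40 mod 47. 40⁻¹ ≡ 20 (mod 47) since 40·20 = 800 ≡ 1, so λ ≡ 3.
  x = λ² - 37 - 30 = 9 - 67 ≡ 36; y = λ·(37 - 36) - 22 ≡ 28. → (36, 28)

(36, 28)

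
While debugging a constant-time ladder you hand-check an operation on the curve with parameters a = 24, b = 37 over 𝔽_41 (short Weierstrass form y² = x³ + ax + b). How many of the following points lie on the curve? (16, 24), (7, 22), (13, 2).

(16, 24): 24² ≡ 2, rhs ≡ 7 → off.
(7, 22): 22² ≡ 33, rhs ≡ 15 → off.
(13, 2): 2² ≡ 4, rhs ≡ 4 → on.

1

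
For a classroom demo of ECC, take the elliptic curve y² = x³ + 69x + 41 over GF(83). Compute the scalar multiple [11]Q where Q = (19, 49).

Double-and-add on 11 = (1011)₂. Start with Q = (19, 49) for the leading 1-bit.
double: tangent at (19, 49): λ = (3·19² + 69)/(2·49) ≡ 73/15. 15⁻¹ ≡ 72 (mod 83), so λ ≡ 73·72 ≡ 27.
  x = λ² - 19 - 19 = 729 - 38 ≡ 27; y = λ·(19 - 27) - 49 ≡ 67. → (27, 67)
double: tangent at (27, 67): λ = (3·27² + 69)/(2·67) ≡ 15/51. 51⁻¹ ≡ 70 (mod 83), so λ ≡ 15·70 ≡ 54.
  x = λ² - 27 - 27 = 2916 - 54 ≡ 40; y = λ·(27 - 40) - 67 ≡ 61. → (40, 61)
add Q: (40, 61) + (19, 49). λ = (49 - 61)/(19 - 40) ≡ 71/62 mod 83. 62⁻¹ ≡ 79 (mod 83) since 62·79 = 4898 ≡ 1, so λ ≡ 48.
  x = λ² - 40 - 19 = 2304 - 59 ≡ 4; y = λ·(40 - 4) - 61 ≡ 7. → (4, 7)
double: tangent at (4, 7): λ = (3·4² + 69)/(2·7) ≡ 34/14. 14⁻¹ ≡ 6 (mod 83), so λ ≡ 34·6 ≡ 38.
  x = λ² - 4 - 4 = 1444 - 8 ≡ 25; y = λ·(4 - 25) - 7 ≡ 25. → (25, 25)
add Q: (25, 25) + (19, 49). λ = (49 - 25)/(19 - 25) ≡ 24/77 mod 83. 77⁻¹ ≡ 69 (mod 83), so λ ≡ 79.
  x = λ² - 25 - 19 = 6241 - 44 ≡ 55; y = λ·(25 - 55) - 25 ≡ 12. → (55, 12)

(55, 12)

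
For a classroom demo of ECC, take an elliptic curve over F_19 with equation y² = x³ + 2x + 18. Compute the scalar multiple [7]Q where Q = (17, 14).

(16, 17)

Double-and-add on 7 = (111)₂. Start with Q = (17, 14) for the leading 1-bit.
double: tangent at (17, 14): λ = (3·17² + 2)/(2·14) ≡ 14/9. 9⁻¹ ≡ 17 (mod 19) since 9·17 = 153 ≡ 1, so λ ≡ 14·17 ≡ 10.
  x = λ² - 17 - 17 = 100 - 34 ≡ 9; y = λ·(17 - 9) - 14 ≡ 9. → (9, 9)
add Q: (9, 9) + (17, 14). λ = (14 - 9)/(17 - 9) ≡ 5/8 mod 19. 8⁻¹ ≡ 12 (mod 19), so λ ≡ 3.
  x = λ² - 9 - 17 = 9 - 26 ≡ 2; y = λ·(9 - 2) - 9 ≡ 12. → (2, 12)
double: tangent at (2, 12): λ = (3·2² + 2)/(2·12) ≡ 14/5. 5⁻¹ ≡ 4 (mod 19), so λ ≡ 14·4 ≡ 18.
  x = λ² - 2 - 2 = 324 - 4 ≡ 16; y = λ·(2 - 16) - 12 ≡ 2. → (16, 2)
add Q: (16, 2) + (17, 14). λ = (14 - 2)/(17 - 16) ≡ 12/1 mod 19. 1⁻¹ ≡ 1 (mod 19), so λ ≡ 12.
  x = λ² - 16 - 17 = 144 - 33 ≡ 16; y = λ·(16 - 16) - 2 ≡ 17. → (16, 17)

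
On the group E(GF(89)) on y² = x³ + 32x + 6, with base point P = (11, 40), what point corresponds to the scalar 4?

(30, 38)

Double-and-add on 4 = (100)₂. Start with P = (11, 40) for the leading 1-bit.
double: tangent at (11, 40): λ = (3·11² + 32)/(2·40) ≡ 39/80. 80⁻¹ ≡ 79 (mod 89) since 80·79 = 6320 ≡ 1, so λ ≡ 39·79 ≡ 55.
  x = λ² - 11 - 11 = 3025 - 22 ≡ 66; y = λ·(11 - 66) - 40 ≡ 50. → (66, 50)
double: tangent at (66, 50): λ = (3·66² + 32)/(2·50) ≡ 17/11. 11⁻¹ ≡ 81 (mod 89), so λ ≡ 17·81 ≡ 42.
  x = λ² - 66 - 66 = 1764 - 132 ≡ 30; y = λ·(66 - 30) - 50 ≡ 38. → (30, 38)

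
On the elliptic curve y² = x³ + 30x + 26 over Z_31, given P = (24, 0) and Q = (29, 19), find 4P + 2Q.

First 4P:
Repeated addition: build up to 4P.
2P: (24, 0) + (24, 0): same x and y₁ ≡ -y₂, so the sum is 𝒪.
3P: 𝒪 + (24, 0) = (24, 0) (identity).
4P: (24, 0) + (24, 0): same x and y₁ ≡ -y₂, so the sum is 𝒪.
4P = 𝒪.
Next 2Q:
Repeated addition: build up to 2Q.
2Q: tangent at (29, 19): λ = (3·29² + 30)/(2·19) ≡ 11/7. 7⁻¹ ≡ 9 (mod 31) since 7·9 = 63 ≡ 1, so λ ≡ 11·9 ≡ 6.
  x = λ² - 29 - 29 = 36 - 58 ≡ 9; y = λ·(29 - 9) - 19 ≡ 8. → (9, 8)
2Q = (9, 8).
Finally 4P + 2Q:
𝒪 + (9, 8) = (9, 8) (identity).

(9, 8)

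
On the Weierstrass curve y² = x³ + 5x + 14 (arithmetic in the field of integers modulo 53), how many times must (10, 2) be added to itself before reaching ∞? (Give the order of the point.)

2P: tangent at (10, 2): λ = (3·10² + 5)/(2·2) ≡ 40/4. 4⁻¹ ≡ 40 (mod 53), so λ ≡ 40·40 ≡ 10.
  x = λ² - 10 - 10 = 100 - 20 ≡ 27; y = λ·(10 - 27) - 2 ≡ 40. → (27, 40)
3P: (27, 40) + (10, 2). λ = (2 - 40)/(10 - 27) ≡ 15/36 mod 53. 36⁻¹ ≡ 28 (mod 53) since 36·28 = 1008 ≡ 1, so λ ≡ 49.
  x = λ² - 27 - 10 = 2401 - 37 ≡ 32; y = λ·(27 - 32) - 40 ≡ 33. → (32, 33)
4P: (32, 33) + (10, 2). λ = (2 - 33)/(10 - 32) ≡ 22/31 mod 53. 31⁻¹ ≡ 12 (mod 53), so λ ≡ 52.
  x = λ² - 32 - 10 = 2704 - 42 ≡ 12; y = λ·(32 - 12) - 33 ≡ 0. → (12, 0)
5P: (12, 0) + (10, 2). λ = (2 - 0)/(10 - 12) ≡ 2/51 mod 53. 51⁻¹ ≡ 26 (mod 53) since 51·26 = 1326 ≡ 1, so λ ≡ 52.
  x = λ² - 12 - 10 = 2704 - 22 ≡ 32; y = λ·(12 - 32) - 0 ≡ 20. → (32, 20)
6P: (32, 20) + (10, 2). λ = (2 - 20)/(10 - 32) ≡ 35/31 mod 53. 31⁻¹ ≡ 12 (mod 53), so λ ≡ 49.
  x = λ² - 32 - 10 = 2401 - 42 ≡ 27; y = λ·(32 - 27) - 20 ≡ 13. → (27, 13)
7P: (27, 13) + (10, 2). λ = (2 - 13)/(10 - 27) ≡ 42/36 mod 53. 36⁻¹ ≡ 28 (mod 53) since 36·28 = 1008 ≡ 1, so λ ≡ 10.
  x = λ² - 27 - 10 = 100 - 37 ≡ 10; y = λ·(27 - 10) - 13 ≡ 51. → (10, 51)
8P: (10, 51) + (10, 2): same x and y₁ ≡ -y₂, so the sum is ∞.
8P = ∞, so the order is 8.

8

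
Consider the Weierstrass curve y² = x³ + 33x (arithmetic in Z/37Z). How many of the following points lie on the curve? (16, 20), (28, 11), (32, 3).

1

(16, 20): 20² ≡ 30, rhs ≡ 36 → off.
(28, 11): 11² ≡ 10, rhs ≡ 10 → on.
(32, 3): 3² ≡ 9, rhs ≡ 6 → off.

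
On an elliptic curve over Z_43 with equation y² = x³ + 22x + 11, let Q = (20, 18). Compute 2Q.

(14, 28)

tangent at (20, 18): λ = (3·20² + 22)/(2·18) ≡ 18/36. 36⁻¹ ≡ 6 (mod 43), so λ ≡ 18·6 ≡ 22.
  x = λ² - 20 - 20 = 484 - 40 ≡ 14; y = λ·(20 - 14) - 18 ≡ 28. → (14, 28)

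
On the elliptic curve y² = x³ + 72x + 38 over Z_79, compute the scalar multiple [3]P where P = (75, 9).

Repeated addition: build up to 3P.
2P: tangent at (75, 9): λ = (3·75² + 72)/(2·9) ≡ 41/18. 18⁻¹ ≡ 22 (mod 79), so λ ≡ 41·22 ≡ 33.
  x = λ² - 75 - 75 = 1089 - 150 ≡ 70; y = λ·(75 - 70) - 9 ≡ 77. → (70, 77)
3P: (70, 77) + (75, 9). λ = (9 - 77)/(75 - 70) ≡ 11/5 mod 79. 5⁻¹ ≡ 16 (mod 79), so λ ≡ 18.
  x = λ² - 70 - 75 = 324 - 145 ≡ 21; y = λ·(70 - 21) - 77 ≡ 15. → (21, 15)

(21, 15)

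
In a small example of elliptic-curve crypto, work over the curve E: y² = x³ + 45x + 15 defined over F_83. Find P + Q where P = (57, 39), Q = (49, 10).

(7, 80)

(57, 39) + (49, 10). λ = (10 - 39)/(49 - 57) ≡ 54/75 mod 83. 75⁻¹ ≡ 31 (mod 83), so λ ≡ 14.
  x = λ² - 57 - 49 = 196 - 106 ≡ 7; y = λ·(57 - 7) - 39 ≡ 80. → (7, 80)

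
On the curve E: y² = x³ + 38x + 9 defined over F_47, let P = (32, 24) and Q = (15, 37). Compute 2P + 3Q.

First 2P:
Repeated addition: build up to 2P.
2P: tangent at (32, 24): λ = (3·32² + 38)/(2·24) ≡ 8/1. 1⁻¹ ≡ 1 (mod 47), so λ ≡ 8·1 ≡ 8.
  x = λ² - 32 - 32 = 64 - 64 ≡ 0; y = λ·(32 - 0) - 24 ≡ 44. → (0, 44)
2P = (0, 44).
Next 3Q:
Repeated addition: build up to 3Q.
2Q: tangent at (15, 37): λ = (3·15² + 38)/(2·37) ≡ 8/27. 27⁻¹ ≡ 7 (mod 47), so λ ≡ 8·7 ≡ 9.
  x = λ² - 15 - 15 = 81 - 30 ≡ 4; y = λ·(15 - 4) - 37 ≡ 15. → (4, 15)
3Q: (4, 15) + (15, 37). λ = (37 - 15)/(15 - 4) ≡ 22/11 mod 47. 11⁻¹ ≡ 30 (mod 47), so λ ≡ 2.
  x = λ² - 4 - 15 = 4 - 19 ≡ 32; y = λ·(4 - 32) - 15 ≡ 23. → (32, 23)
3Q = (32, 23).
Finally 2P + 3Q:
(0, 44) + (32, 23). λ = (23 - 44)/(32 - 0) ≡ 26/32 mod 47. 32⁻¹ ≡ 25 (mod 47) since 32·25 = 800 ≡ 1, so λ ≡ 39.
  x = λ² - 0 - 32 = 1521 - 32 ≡ 32; y = λ·(0 - 32) - 44 ≡ 24. → (32, 24)

(32, 24)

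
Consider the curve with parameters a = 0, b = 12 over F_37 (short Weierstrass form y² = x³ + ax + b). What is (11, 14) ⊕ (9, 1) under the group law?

(13, 10)

(11, 14) + (9, 1). λ = (1 - 14)/(9 - 11) ≡ 24/35 mod 37. 35⁻¹ ≡ 18 (mod 37) since 35·18 = 630 ≡ 1, so λ ≡ 25.
  x = λ² - 11 - 9 = 625 - 20 ≡ 13; y = λ·(11 - 13) - 14 ≡ 10. → (13, 10)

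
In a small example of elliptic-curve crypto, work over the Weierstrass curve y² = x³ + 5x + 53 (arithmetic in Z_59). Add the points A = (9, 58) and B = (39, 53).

(52, 18)

(9, 58) + (39, 53). λ = (53 - 58)/(39 - 9) ≡ 54/30 mod 59. 30⁻¹ ≡ 2 (mod 59) since 30·2 = 60 ≡ 1, so λ ≡ 49.
  x = λ² - 9 - 39 = 2401 - 48 ≡ 52; y = λ·(9 - 52) - 58 ≡ 18. → (52, 18)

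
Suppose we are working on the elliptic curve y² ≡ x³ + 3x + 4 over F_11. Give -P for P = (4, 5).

(4, 6)

-(4, 5) = (4, -5 mod 11) = (4, 6).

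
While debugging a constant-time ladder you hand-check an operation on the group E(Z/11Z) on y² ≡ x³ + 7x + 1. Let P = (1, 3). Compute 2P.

tangent at (1, 3): λ = (3·1² + 7)/(2·3) ≡ 10/6. 6⁻¹ ≡ 2 (mod 11) since 6·2 = 12 ≡ 1, so λ ≡ 10·2 ≡ 9.
  x = λ² - 1 - 1 = 81 - 2 ≡ 2; y = λ·(1 - 2) - 3 ≡ 10. → (2, 10)

(2, 10)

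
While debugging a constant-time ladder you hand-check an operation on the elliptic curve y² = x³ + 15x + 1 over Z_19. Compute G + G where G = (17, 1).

tangent at (17, 1): λ = (3·17² + 15)/(2·1) ≡ 8/2. 2⁻¹ ≡ 10 (mod 19), so λ ≡ 8·10 ≡ 4.
  x = λ² - 17 - 17 = 16 - 34 ≡ 1; y = λ·(17 - 1) - 1 ≡ 6. → (1, 6)

(1, 6)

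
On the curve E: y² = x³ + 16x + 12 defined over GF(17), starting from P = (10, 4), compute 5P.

Double-and-add on 5 = (101)₂. Start with P = (10, 4) for the leading 1-bit.
double: tangent at (10, 4): λ = (3·10² + 16)/(2·4) ≡ 10/8. 8⁻¹ ≡ 15 (mod 17), so λ ≡ 10·15 ≡ 14.
  x = λ² - 10 - 10 = 196 - 20 ≡ 6; y = λ·(10 - 6) - 4 ≡ 1. → (6, 1)
double: tangent at (6, 1): λ = (3·6² + 16)/(2·1) ≡ 5/2. 2⁻¹ ≡ 9 (mod 17), so λ ≡ 5·9 ≡ 11.
  x = λ² - 6 - 6 = 121 - 12 ≡ 7; y = λ·(6 - 7) - 1 ≡ 5. → (7, 5)
add P: (7, 5) + (10, 4). λ = (4 - 5)/(10 - 7) ≡ 16/3 mod 17. 3⁻¹ ≡ 6 (mod 17), so λ ≡ 11.
  x = λ² - 7 - 10 = 121 - 17 ≡ 2; y = λ·(7 - 2) - 5 ≡ 16. → (2, 16)

(2, 16)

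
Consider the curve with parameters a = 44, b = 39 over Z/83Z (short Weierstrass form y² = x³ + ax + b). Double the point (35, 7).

tangent at (35, 7): λ = (3·35² + 44)/(2·7) ≡ 67/14. 14⁻¹ ≡ 6 (mod 83) since 14·6 = 84 ≡ 1, so λ ≡ 67·6 ≡ 70.
  x = λ² - 35 - 35 = 4900 - 70 ≡ 16; y = λ·(35 - 16) - 7 ≡ 78. → (16, 78)

(16, 78)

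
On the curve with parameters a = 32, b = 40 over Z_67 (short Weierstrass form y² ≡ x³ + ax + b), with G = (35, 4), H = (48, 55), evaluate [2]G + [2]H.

(16, 5)

First 2G:
Repeated addition: build up to 2G.
2G: tangent at (35, 4): λ = (3·35² + 32)/(2·4) ≡ 22/8. 8⁻¹ ≡ 42 (mod 67), so λ ≡ 22·42 ≡ 53.
  x = λ² - 35 - 35 = 2809 - 70 ≡ 59; y = λ·(35 - 59) - 4 ≡ 64. → (59, 64)
2G = (59, 64).
Next 2H:
Repeated addition: build up to 2H.
2H: tangent at (48, 55): λ = (3·48² + 32)/(2·55) ≡ 43/43. 43⁻¹ ≡ 53 (mod 67) since 43·53 = 2279 ≡ 1, so λ ≡ 43·53 ≡ 1.
  x = λ² - 48 - 48 = 1 - 96 ≡ 39; y = λ·(48 - 39) - 55 ≡ 21. → (39, 21)
2H = (39, 21).
Finally 2G + 2H:
(59, 64) + (39, 21). λ = (21 - 64)/(39 - 59) ≡ 24/47 mod 67. 47⁻¹ ≡ 10 (mod 67), so λ ≡ 39.
  x = λ² - 59 - 39 = 1521 - 98 ≡ 16; y = λ·(59 - 16) - 64 ≡ 5. → (16, 5)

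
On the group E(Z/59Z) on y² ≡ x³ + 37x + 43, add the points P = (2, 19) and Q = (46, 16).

(2, 19) + (46, 16). λ = (16 - 19)/(46 - 2) ≡ 56/44 mod 59. 44⁻¹ ≡ 55 (mod 59), so λ ≡ 12.
  x = λ² - 2 - 46 = 144 - 48 ≡ 37; y = λ·(2 - 37) - 19 ≡ 33. → (37, 33)

(37, 33)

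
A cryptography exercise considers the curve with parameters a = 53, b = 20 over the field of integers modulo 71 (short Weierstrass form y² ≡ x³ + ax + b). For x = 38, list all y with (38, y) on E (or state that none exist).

none

x³ + 53x + 20 = 56906 ≡ 35 (mod 71).
35 is a non-residue mod 71; no y exists.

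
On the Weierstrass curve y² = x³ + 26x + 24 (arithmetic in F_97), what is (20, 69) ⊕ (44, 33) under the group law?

(20, 69) + (44, 33). λ = (33 - 69)/(44 - 20) ≡ 61/24 mod 97. 24⁻¹ ≡ 93 (mod 97) since 24·93 = 2232 ≡ 1, so λ ≡ 47.
  x = λ² - 20 - 44 = 2209 - 64 ≡ 11; y = λ·(20 - 11) - 69 ≡ 63. → (11, 63)

(11, 63)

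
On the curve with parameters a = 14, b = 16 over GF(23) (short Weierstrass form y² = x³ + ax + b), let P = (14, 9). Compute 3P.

Repeated addition: build up to 3P.
2P: tangent at (14, 9): λ = (3·14² + 14)/(2·9) ≡ 4/18. 18⁻¹ ≡ 9 (mod 23) since 18·9 = 162 ≡ 1, so λ ≡ 4·9 ≡ 13.
  x = λ² - 14 - 14 = 169 - 28 ≡ 3; y = λ·(14 - 3) - 9 ≡ 19. → (3, 19)
3P: (3, 19) + (14, 9). λ = (9 - 19)/(14 - 3) ≡ 13/11 mod 23. 11⁻¹ ≡ 21 (mod 23), so λ ≡ 20.
  x = λ² - 3 - 14 = 400 - 17 ≡ 15; y = λ·(3 - 15) - 19 ≡ 17. → (15, 17)

(15, 17)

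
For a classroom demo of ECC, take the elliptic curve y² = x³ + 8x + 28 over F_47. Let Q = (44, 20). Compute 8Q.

Double-and-add on 8 = (1000)₂. Start with Q = (44, 20) for the leading 1-bit.
double: tangent at (44, 20): λ = (3·44² + 8)/(2·20) ≡ 35/40. 40⁻¹ ≡ 20 (mod 47), so λ ≡ 35·20 ≡ 42.
  x = λ² - 44 - 44 = 1764 - 88 ≡ 31; y = λ·(44 - 31) - 20 ≡ 9. → (31, 9)
double: tangent at (31, 9): λ = (3·31² + 8)/(2·9) ≡ 24/18. 18⁻¹ ≡ 34 (mod 47), so λ ≡ 24·34 ≡ 17.
  x = λ² - 31 - 31 = 289 - 62 ≡ 39; y = λ·(31 - 39) - 9 ≡ 43. → (39, 43)
double: tangent at (39, 43): λ = (3·39² + 8)/(2·43) ≡ 12/39. 39⁻¹ ≡ 41 (mod 47) since 39·41 = 1599 ≡ 1, so λ ≡ 12·41 ≡ 22.
  x = λ² - 39 - 39 = 484 - 78 ≡ 30; y = λ·(39 - 30) - 43 ≡ 14. → (30, 14)

(30, 14)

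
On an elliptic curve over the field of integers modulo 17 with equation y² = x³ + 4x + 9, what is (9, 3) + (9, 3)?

tangent at (9, 3): λ = (3·9² + 4)/(2·3) ≡ 9/6. 6⁻¹ ≡ 3 (mod 17), so λ ≡ 9·3 ≡ 10.
  x = λ² - 9 - 9 = 100 - 18 ≡ 14; y = λ·(9 - 14) - 3 ≡ 15. → (14, 15)

(14, 15)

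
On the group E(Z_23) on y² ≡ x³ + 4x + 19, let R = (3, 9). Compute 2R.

tangent at (3, 9): λ = (3·3² + 4)/(2·9) ≡ 8/18. 18⁻¹ ≡ 9 (mod 23), so λ ≡ 8·9 ≡ 3.
  x = λ² - 3 - 3 = 9 - 6 ≡ 3; y = λ·(3 - 3) - 9 ≡ 14. → (3, 14)

(3, 14)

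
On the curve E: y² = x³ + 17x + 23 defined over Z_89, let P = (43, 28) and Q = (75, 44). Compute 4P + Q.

(52, 19)

First 4P:
Repeated addition: build up to 4P.
2P: tangent at (43, 28): λ = (3·43² + 17)/(2·28) ≡ 46/56. 56⁻¹ ≡ 62 (mod 89) since 56·62 = 3472 ≡ 1, so λ ≡ 46·62 ≡ 4.
  x = λ² - 43 - 43 = 16 - 86 ≡ 19; y = λ·(43 - 19) - 28 ≡ 68. → (19, 68)
3P: (19, 68) + (43, 28). λ = (28 - 68)/(43 - 19) ≡ 49/24 mod 89. 24⁻¹ ≡ 26 (mod 89), so λ ≡ 28.
  x = λ² - 19 - 43 = 784 - 62 ≡ 10; y = λ·(19 - 10) - 68 ≡ 6. → (10, 6)
4P: (10, 6) + (43, 28). λ = (28 - 6)/(43 - 10) ≡ 22/33 mod 89. 33⁻¹ ≡ 27 (mod 89) since 33·27 = 891 ≡ 1, so λ ≡ 60.
  x = λ² - 10 - 43 = 3600 - 53 ≡ 76; y = λ·(10 - 76) - 6 ≡ 39. → (76, 39)
4P = (76, 39).
Finally 4P + Q:
(76, 39) + (75, 44). λ = (44 - 39)/(75 - 76) ≡ 5/88 mod 89. 88⁻¹ ≡ 88 (mod 89), so λ ≡ 84.
  x = λ² - 76 - 75 = 7056 - 151 ≡ 52; y = λ·(76 - 52) - 39 ≡ 19. → (52, 19)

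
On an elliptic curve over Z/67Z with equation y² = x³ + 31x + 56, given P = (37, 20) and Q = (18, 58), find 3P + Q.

First 3P:
Repeated addition: build up to 3P.
2P: tangent at (37, 20): λ = (3·37² + 31)/(2·20) ≡ 51/40. 40⁻¹ ≡ 62 (mod 67), so λ ≡ 51·62 ≡ 13.
  x = λ² - 37 - 37 = 169 - 74 ≡ 28; y = λ·(37 - 28) - 20 ≡ 30. → (28, 30)
3P: (28, 30) + (37, 20). λ = (20 - 30)/(37 - 28) ≡ 57/9 mod 67. 9⁻¹ ≡ 15 (mod 67) since 9·15 = 135 ≡ 1, so λ ≡ 51.
  x = λ² - 28 - 37 = 2601 - 65 ≡ 57; y = λ·(28 - 57) - 30 ≡ 32. → (57, 32)
3P = (57, 32).
Finally 3P + Q:
(57, 32) + (18, 58). λ = (58 - 32)/(18 - 57) ≡ 26/28 mod 67. 28⁻¹ ≡ 12 (mod 67) since 28·12 = 336 ≡ 1, so λ ≡ 44.
  x = λ² - 57 - 18 = 1936 - 75 ≡ 52; y = λ·(57 - 52) - 32 ≡ 54. → (52, 54)

(52, 54)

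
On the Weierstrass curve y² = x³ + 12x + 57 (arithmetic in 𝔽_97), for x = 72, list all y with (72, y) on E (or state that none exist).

x³ + 12x + 57 = 374169 ≡ 40 (mod 97).
40 is a non-residue mod 97; no y exists.

none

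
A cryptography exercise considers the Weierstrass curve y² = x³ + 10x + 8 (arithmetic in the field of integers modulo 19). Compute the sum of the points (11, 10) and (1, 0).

(8, 12)

(11, 10) + (1, 0). λ = (0 - 10)/(1 - 11) ≡ 9/9 mod 19. 9⁻¹ ≡ 17 (mod 19), so λ ≡ 1.
  x = λ² - 11 - 1 = 1 - 12 ≡ 8; y = λ·(11 - 8) - 10 ≡ 12. → (8, 12)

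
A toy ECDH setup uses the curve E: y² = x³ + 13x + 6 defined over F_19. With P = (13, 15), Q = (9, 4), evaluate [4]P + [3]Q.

(12, 3)

First 4P:
Repeated addition: build up to 4P.
2P: tangent at (13, 15): λ = (3·13² + 13)/(2·15) ≡ 7/11. 11⁻¹ ≡ 7 (mod 19), so λ ≡ 7·7 ≡ 11.
  x = λ² - 13 - 13 = 121 - 26 ≡ 0; y = λ·(13 - 0) - 15 ≡ 14. → (0, 14)
3P: (0, 14) + (13, 15). λ = (15 - 14)/(13 - 0) ≡ 1/13 mod 19. 13⁻¹ ≡ 3 (mod 19), so λ ≡ 3.
  x = λ² - 0 - 13 = 9 - 13 ≡ 15; y = λ·(0 - 15) - 14 ≡ 17. → (15, 17)
4P: (15, 17) + (13, 15). λ = (15 - 17)/(13 - 15) ≡ 17/17 mod 19. 17⁻¹ ≡ 9 (mod 19), so λ ≡ 1.
  x = λ² - 15 - 13 = 1 - 28 ≡ 11; y = λ·(15 - 11) - 17 ≡ 6. → (11, 6)
4P = (11, 6).
Next 3Q:
Repeated addition: build up to 3Q.
2Q: tangent at (9, 4): λ = (3·9² + 13)/(2·4) ≡ 9/8. 8⁻¹ ≡ 12 (mod 19) since 8·12 = 96 ≡ 1, so λ ≡ 9·12 ≡ 13.
  x = λ² - 9 - 9 = 169 - 18 ≡ 18; y = λ·(9 - 18) - 4 ≡ 12. → (18, 12)
3Q: (18, 12) + (9, 4). λ = (4 - 12)/(9 - 18) ≡ 11/10 mod 19. 10⁻¹ ≡ 2 (mod 19), so λ ≡ 3.
  x = λ² - 18 - 9 = 9 - 27 ≡ 1; y = λ·(18 - 1) - 12 ≡ 1. → (1, 1)
3Q = (1, 1).
Finally 4P + 3Q:
(11, 6) + (1, 1). λ = (1 - 6)/(1 - 11) ≡ 14/9 mod 19. 9⁻¹ ≡ 17 (mod 19), so λ ≡ 10.
  x = λ² - 11 - 1 = 100 - 12 ≡ 12; y = λ·(11 - 12) - 6 ≡ 3. → (12, 3)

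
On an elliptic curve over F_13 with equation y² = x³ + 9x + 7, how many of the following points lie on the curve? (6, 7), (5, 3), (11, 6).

(6, 7): 7² ≡ 10, rhs ≡ 4 → off.
(5, 3): 3² ≡ 9, rhs ≡ 8 → off.
(11, 6): 6² ≡ 10, rhs ≡ 7 → off.

0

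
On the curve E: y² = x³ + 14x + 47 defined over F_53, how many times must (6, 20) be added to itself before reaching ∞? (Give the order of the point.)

8

2P: tangent at (6, 20): λ = (3·6² + 14)/(2·20) ≡ 16/40. 40⁻¹ ≡ 4 (mod 53), so λ ≡ 16·4 ≡ 11.
  x = λ² - 6 - 6 = 121 - 12 ≡ 3; y = λ·(6 - 3) - 20 ≡ 13. → (3, 13)
3P: (3, 13) + (6, 20). λ = (20 - 13)/(6 - 3) ≡ 7/3 mod 53. 3⁻¹ ≡ 18 (mod 53), so λ ≡ 20.
  x = λ² - 3 - 6 = 400 - 9 ≡ 20; y = λ·(3 - 20) - 13 ≡ 18. → (20, 18)
4P: (20, 18) + (6, 20). λ = (20 - 18)/(6 - 20) ≡ 2/39 mod 53. 39⁻¹ ≡ 34 (mod 53), so λ ≡ 15.
  x = λ² - 20 - 6 = 225 - 26 ≡ 40; y = λ·(20 - 40) - 18 ≡ 0. → (40, 0)
5P: (40, 0) + (6, 20). λ = (20 - 0)/(6 - 40) ≡ 20/19 mod 53. 19⁻¹ ≡ 14 (mod 53), so λ ≡ 15.
  x = λ² - 40 - 6 = 225 - 46 ≡ 20; y = λ·(40 - 20) - 0 ≡ 35. → (20, 35)
6P: (20, 35) + (6, 20). λ = (20 - 35)/(6 - 20) ≡ 38/39 mod 53. 39⁻¹ ≡ 34 (mod 53), so λ ≡ 20.
  x = λ² - 20 - 6 = 400 - 26 ≡ 3; y = λ·(20 - 3) - 35 ≡ 40. → (3, 40)
7P: (3, 40) + (6, 20). λ = (20 - 40)/(6 - 3) ≡ 33/3 mod 53. 3⁻¹ ≡ 18 (mod 53) since 3·18 = 54 ≡ 1, so λ ≡ 11.
  x = λ² - 3 - 6 = 121 - 9 ≡ 6; y = λ·(3 - 6) - 40 ≡ 33. → (6, 33)
8P: (6, 33) + (6, 20): same x and y₁ ≡ -y₂, so the sum is ∞.
8P = ∞, so the order is 8.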